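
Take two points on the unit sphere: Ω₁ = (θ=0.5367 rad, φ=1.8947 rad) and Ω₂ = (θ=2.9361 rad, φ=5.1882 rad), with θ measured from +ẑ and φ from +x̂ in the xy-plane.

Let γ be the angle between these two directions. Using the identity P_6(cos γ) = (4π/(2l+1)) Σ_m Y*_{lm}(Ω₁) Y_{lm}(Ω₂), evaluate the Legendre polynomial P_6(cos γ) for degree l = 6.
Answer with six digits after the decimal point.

0.123280

Term-by-term m-sum for l=6 (normalisation 4π/13 = 0.966644):
  term(m=-6) = (0.000000, -0.000000)   from Y*(Ω₁)=(0.003142, -0.008039), Y(Ω₂)=(0.000033, 0.000010)
  term(m=-5) = (0.000021, -0.000020)   from Y*(Ω₁)=(-0.050198, -0.002448), Y(Ω₂)=(-0.000400, 0.000419)
  term(m=-4) = (0.000842, -0.000585)   from Y*(Ω₁)=(0.047204, 0.167186), Y(Ω₂)=(-0.001926, -0.005579)
  term(m=-3) = (0.014069, -0.006895)   from Y*(Ω₁)=(0.316669, -0.216220), Y(Ω₂)=(0.040441, 0.005838)
  term(m=-2) = (0.088394, -0.027713)   from Y*(Ω₁)=(-0.387470, -0.293218), Y(Ω₂)=(-0.110644, 0.155254)
  term(m=-1) = (0.081504, -0.012477)   from Y*(Ω₁)=(-0.048623, 0.144828), Y(Ω₂)=(-0.247221, -0.479763)
  term(m=+0) = (-0.242126, -0.000000)   from Y*(Ω₁)=(-0.394956, -0.000000), Y(Ω₂)=(0.613045, 0.000000)
  term(m=+1) = (0.081504, 0.012477)   from Y*(Ω₁)=(0.048623, 0.144828), Y(Ω₂)=(0.247221, -0.479763)
  term(m=+2) = (0.088394, 0.027713)   from Y*(Ω₁)=(-0.387470, 0.293218), Y(Ω₂)=(-0.110644, -0.155254)
  term(m=+3) = (0.014069, 0.006895)   from Y*(Ω₁)=(-0.316669, -0.216220), Y(Ω₂)=(-0.040441, 0.005838)
  term(m=+4) = (0.000842, 0.000585)   from Y*(Ω₁)=(0.047204, -0.167186), Y(Ω₂)=(-0.001926, 0.005579)
  term(m=+5) = (0.000021, 0.000020)   from Y*(Ω₁)=(0.050198, -0.002448), Y(Ω₂)=(0.000400, 0.000419)
  term(m=+6) = (0.000000, 0.000000)   from Y*(Ω₁)=(0.003142, 0.008039), Y(Ω₂)=(0.000033, -0.000010)
Accumulated sum (0.127534, 0.000000); after 4π/(2l+1) scaling, (0.123280, 0.000000) ⇒ P_6 = 0.123280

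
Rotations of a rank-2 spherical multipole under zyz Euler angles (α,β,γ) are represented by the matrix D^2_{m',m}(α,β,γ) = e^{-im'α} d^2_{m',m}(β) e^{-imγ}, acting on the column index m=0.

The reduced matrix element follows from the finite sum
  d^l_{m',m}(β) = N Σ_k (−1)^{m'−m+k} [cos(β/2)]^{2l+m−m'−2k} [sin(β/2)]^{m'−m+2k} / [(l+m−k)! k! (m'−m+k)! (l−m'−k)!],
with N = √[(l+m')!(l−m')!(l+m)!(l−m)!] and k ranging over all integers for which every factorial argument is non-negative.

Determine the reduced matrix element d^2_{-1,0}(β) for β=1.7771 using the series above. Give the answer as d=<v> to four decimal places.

d^2_{-1,0}(β=1.7771) via the finite sum:
Half-angle: c=0.630538, s=0.776158. N=√(1·6·2·2)=4.898979
Admissible k: 1..2 (factorial args all ≥0)
  k=1: (−1)^0·4.8990/(2)·0.6305^3·0.7762^1 = +0.476607
  k=2: (−1)^1·4.8990/(2)·0.6305^1·0.7762^3 = -0.722167
d^2_{-1,0}(1.7771) = +0.476607 -0.722167 = -0.245561

d=-0.2456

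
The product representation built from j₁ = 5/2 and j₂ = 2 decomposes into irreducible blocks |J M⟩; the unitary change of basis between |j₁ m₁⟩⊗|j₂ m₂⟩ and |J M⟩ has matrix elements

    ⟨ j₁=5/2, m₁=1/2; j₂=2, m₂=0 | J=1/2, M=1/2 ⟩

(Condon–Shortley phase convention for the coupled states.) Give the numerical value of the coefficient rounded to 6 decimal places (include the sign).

√[2·4!1!0!/6! · 3!2!2!2!1!0!] = √(16/5)
  +(−1)^2/∏(2,2,0,0,1,0)! = 1/4  (running 1/4)
⟨..|..⟩ = √(16/5)·(1/4) = +0.447214

+0.447214  (= +√(1/5))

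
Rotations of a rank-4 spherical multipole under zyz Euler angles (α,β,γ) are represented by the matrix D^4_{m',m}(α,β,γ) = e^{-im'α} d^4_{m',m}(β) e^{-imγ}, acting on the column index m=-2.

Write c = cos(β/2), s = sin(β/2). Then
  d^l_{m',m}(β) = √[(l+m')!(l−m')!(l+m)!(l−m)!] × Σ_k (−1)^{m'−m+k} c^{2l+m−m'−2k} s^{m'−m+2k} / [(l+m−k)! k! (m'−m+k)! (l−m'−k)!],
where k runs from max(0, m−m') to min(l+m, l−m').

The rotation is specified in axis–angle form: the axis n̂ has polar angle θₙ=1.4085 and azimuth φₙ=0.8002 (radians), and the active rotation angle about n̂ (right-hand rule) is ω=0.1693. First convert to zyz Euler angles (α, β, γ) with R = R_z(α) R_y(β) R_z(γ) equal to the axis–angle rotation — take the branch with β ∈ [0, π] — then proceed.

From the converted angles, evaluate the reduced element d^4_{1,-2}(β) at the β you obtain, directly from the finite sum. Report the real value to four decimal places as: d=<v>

d=-0.0080

Axis–angle → zyz. n̂ = (sinθₙcosφₙ, sinθₙsinφₙ, cosθₙ) = (+0.687410, +0.708067, +0.161585), ω = 0.1693.
R = I cosω + sinω [n̂]ₓ + (1−cosω) n̂n̂ᵀ gives
  R = [+0.992459, -0.020267, +0.120892; +0.034185, +0.992871, -0.114188; -0.117716, +0.117459, +0.986076]
β = atan2(√(R₁₃²+R₂₃²), R₃₃) = 0.167070; α = atan2(R₂₃, R₁₃) mod 2π = 5.526299; γ = atan2(R₃₂, −R₃₁) mod 2π = 0.784306
d^4_{1,-2}(β=0.1671) via the finite sum:
c=cos(0.167070/2)=0.996513, s=sin(0.167070/2)=0.083438; N=√[120·6·2·720]=1018.233765
k: max(0,(-2)−(1))=0 … min(4+(-2),4−(1))=2
  k=0: (−1)^3·1018.2338/(72)·0.9965^5·0.0834^3 = -0.008073
  k=1: (−1)^4·1018.2338/(48)·0.9965^3·0.0834^5 = +0.000085
  k=2: (−1)^5·1018.2338/(240)·0.9965^1·0.0834^7 = -0.000000
d^4_{1,-2}(0.1671) = -0.008073 +0.000085 -0.000000 = -0.007988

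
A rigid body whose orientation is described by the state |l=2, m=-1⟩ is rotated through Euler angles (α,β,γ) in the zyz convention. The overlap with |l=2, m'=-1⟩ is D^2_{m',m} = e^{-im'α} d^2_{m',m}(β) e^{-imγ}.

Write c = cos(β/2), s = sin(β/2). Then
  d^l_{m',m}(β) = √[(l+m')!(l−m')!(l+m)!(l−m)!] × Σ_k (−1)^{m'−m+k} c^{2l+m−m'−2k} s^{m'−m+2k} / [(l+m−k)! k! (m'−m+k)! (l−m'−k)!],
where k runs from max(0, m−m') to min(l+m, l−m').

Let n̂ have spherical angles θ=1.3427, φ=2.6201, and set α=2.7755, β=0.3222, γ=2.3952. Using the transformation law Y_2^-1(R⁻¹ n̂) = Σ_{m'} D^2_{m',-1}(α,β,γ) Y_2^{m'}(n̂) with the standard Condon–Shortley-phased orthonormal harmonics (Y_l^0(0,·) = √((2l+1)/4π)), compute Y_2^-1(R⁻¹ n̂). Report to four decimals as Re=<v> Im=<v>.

Need the full column D^2_{m',-1} for m'=−2..2 at α=2.7755, β=0.3222, γ=2.3952.
cos(β/2)=0.987051, sin(β/2)=0.160404
d^2_{-2,-1}: single k=1 term ⇒ +0.308507;  D = -0.028410+0.307196i
d^2_{-1,-1}: k∈[0..1] ⇒ +0.949203 -0.075202 = +0.874001;  D = +0.386688-0.783805i
d^2_{0,-1}: k∈[0..1] ⇒ -0.377842 +0.009978 = -0.367864;  D = +0.270065-0.249778i
d^2_{1,-1}: k∈[0..1] ⇒ +0.075202 -0.000662 = +0.074540;  D = +0.069215-0.027669i
d^2_{2,-1}: single k=0 term ⇒ -0.008147;  D = +0.008147-0.000116i
Y_2^{m'}(θ=1.3427,φ=2.6201) and Σ D·Y over m':
  (-0.0284+0.3072i)·(+0.1846+0.3166i)  (+0.3867-0.7838i)·(-0.1475-0.0848i)  (+0.2701-0.2498i)·(-0.2670+0.0000i)  (+0.0692-0.0277i)·(+0.1475-0.0848i)  (+0.0081-0.0001i)·(+0.1846-0.3166i)
Y_2^-1(R⁻¹ n̂) = -0.288793+0.184722i

Re=-0.2888 Im=0.1847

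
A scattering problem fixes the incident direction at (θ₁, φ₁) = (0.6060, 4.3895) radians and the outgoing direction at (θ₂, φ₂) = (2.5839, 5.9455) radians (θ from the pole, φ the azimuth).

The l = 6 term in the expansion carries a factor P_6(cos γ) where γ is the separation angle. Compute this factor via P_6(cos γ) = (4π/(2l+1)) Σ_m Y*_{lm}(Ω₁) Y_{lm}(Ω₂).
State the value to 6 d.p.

Addition theorem: P_6(cos γ) = (4π/13) Σ_m Y*_{lm}(Ω₁) Y_{lm}(Ω₂), m = −6…6:
  m=-6: Y*=(0.005912, 0.015400)  Y=(-0.004668, 0.009533)  product (-0.000174, -0.000016)
  m=-5: Y*=(-0.082381, 0.003598)  Y=(0.006918, -0.058542)  product (-0.000359, 0.004848)
  m=-4: Y*=(0.066566, -0.232154)  Y=(0.042272, 0.188985)  product (0.046687, 0.002766)
  m=-3: Y*=(0.361310, 0.248317)  Y=(-0.213293, -0.341922)  product (0.007840, -0.176504)
  m=-2: Y*=(-0.329181, 0.248059)  Y=(0.366286, 0.293407)  product (-0.193357, -0.005724)
  m=-1: Y*=(0.012608, 0.037681)  Y=(-0.088272, -0.030995)  product (0.000055, -0.003717)
  m=+0: Y*=(-0.419943, -0.000000)  Y=(-0.411713, 0.000000)  product (0.172896, 0.000000)
  m=+1: Y*=(-0.012608, 0.037681)  Y=(0.088272, -0.030995)  product (0.000055, 0.003717)
  m=+2: Y*=(-0.329181, -0.248059)  Y=(0.366286, -0.293407)  product (-0.193357, 0.005724)
  m=+3: Y*=(-0.361310, 0.248317)  Y=(0.213293, -0.341922)  product (0.007840, 0.176504)
  m=+4: Y*=(0.066566, 0.232154)  Y=(0.042272, -0.188985)  product (0.046687, -0.002766)
  m=+5: Y*=(0.082381, 0.003598)  Y=(-0.006918, -0.058542)  product (-0.000359, -0.004848)
  m=+6: Y*=(0.005912, -0.015400)  Y=(-0.004668, -0.009533)  product (-0.000174, 0.000016)
Σ over m = (-0.105720, 0.000000); ×(4π/13) → (-0.102194, 0.000000). Real part: -0.102194

-0.102194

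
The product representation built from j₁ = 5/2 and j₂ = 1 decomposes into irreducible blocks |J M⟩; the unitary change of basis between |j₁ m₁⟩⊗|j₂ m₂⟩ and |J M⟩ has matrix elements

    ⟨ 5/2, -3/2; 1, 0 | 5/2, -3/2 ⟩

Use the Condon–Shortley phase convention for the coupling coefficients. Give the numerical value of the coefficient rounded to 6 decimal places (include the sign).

-0.507093  (= −√(9/35))

triangle: 1!*4!*1!/7! = 24/5040
(j±m)!: 1!*4!*1!*1!*1!*4! = 576
prefactor² = (2J+1)*Δ*N² = 576/35
  k=0: +1/(0!*1!*4!*1!*0!*0!) = 1/24
  k=1: −1/(1!*0!*3!*0!*1!*1!) = -1/6
Σ = -1/8  ⇒  CG² = 576/35*(-1/8)² = 9/35
CG = −√(9/35) = -0.507093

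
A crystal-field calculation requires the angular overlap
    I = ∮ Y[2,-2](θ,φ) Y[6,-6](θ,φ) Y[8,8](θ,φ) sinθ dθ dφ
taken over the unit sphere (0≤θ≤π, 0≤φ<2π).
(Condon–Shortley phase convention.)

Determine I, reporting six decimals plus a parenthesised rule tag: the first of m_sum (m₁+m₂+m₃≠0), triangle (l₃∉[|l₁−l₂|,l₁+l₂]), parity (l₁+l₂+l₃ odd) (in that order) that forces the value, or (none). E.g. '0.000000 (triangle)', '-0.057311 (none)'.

Checks pass: Σm=0; 16 even; l₃=8∈[4,8].
(2·2+1)(2·6+1)(2·8+1) = 1105
Δ: 0! 4! 12! / 17! → 1/30940
sum: t=0:+1/2073600 = 1/2073600
3j²(2 6 8; 0 0 0) = Δ·Π!·Σ² = 28/1105  (sign +1)
sum: t=0:+1/11496038400 = 1/11496038400
3j²(2 6 8; -2 -6 8) = Δ·Π!·Σ² = 1/17  (sign +1)
combine: 4πI² = 1105·28/1105·1/17 = 28/17
take √, sign +1: I = 0.36203422
No selection rule forces the value: the integral is nonzero (none).

0.362034 (none)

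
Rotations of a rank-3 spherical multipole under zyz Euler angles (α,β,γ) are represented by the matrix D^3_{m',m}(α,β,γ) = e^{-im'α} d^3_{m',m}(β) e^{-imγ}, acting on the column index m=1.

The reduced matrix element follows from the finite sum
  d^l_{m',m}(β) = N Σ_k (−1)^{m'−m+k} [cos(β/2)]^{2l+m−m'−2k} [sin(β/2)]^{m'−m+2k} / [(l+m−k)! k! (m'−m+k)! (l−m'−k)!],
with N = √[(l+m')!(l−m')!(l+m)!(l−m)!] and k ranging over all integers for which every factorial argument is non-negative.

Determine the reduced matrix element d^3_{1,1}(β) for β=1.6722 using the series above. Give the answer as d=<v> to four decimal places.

d=0.0187

d^3_{1,1}(β=1.6722) via the finite sum:
c=cos(1.672200/2)=0.670362, s=sin(1.672200/2)=0.742034; N=√[24·2·24·2]=48.000000
The bounds max(0,m−m')=0 and min(l+m,l−m')=2 give 3 terms
  k=0: (−1)^0·48.0000/(48)·0.6704^6·0.7420^0 = +0.090752
  k=1: (−1)^1·48.0000/(6)·0.6704^4·0.7420^2 = -0.889560
  k=2: (−1)^2·48.0000/(8)·0.6704^2·0.7420^4 = +0.817459
d^3_{1,1}(1.6722) = +0.090752 -0.889560 +0.817459 = +0.018651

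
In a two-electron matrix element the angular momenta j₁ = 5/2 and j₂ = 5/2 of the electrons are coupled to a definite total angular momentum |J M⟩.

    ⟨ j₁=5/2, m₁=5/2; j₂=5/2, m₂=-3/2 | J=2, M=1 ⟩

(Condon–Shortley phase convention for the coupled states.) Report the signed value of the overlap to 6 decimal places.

+√(5/14) = +0.597614

√[5·3!2!2!/8! · 5!0!1!4!3!1!] = √(360/7)
  +(−1)^0/∏(0,3,0,1,2,1)! = 1/12  (running 1/12)
⟨..|..⟩ = √(360/7)·(1/12) = +0.597614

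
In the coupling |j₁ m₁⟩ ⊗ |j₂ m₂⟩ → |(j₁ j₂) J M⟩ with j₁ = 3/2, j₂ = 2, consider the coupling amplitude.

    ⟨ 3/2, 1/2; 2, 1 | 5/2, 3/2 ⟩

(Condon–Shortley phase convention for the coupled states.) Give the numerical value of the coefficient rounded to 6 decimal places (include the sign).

triangle: 1!·2!·3!/7! = 12/5040
(j±m)!: 2!·1!·3!·1!·4!·1! = 288
prefactor² = (2J+1)·Δ·N² = 144/35
  k=0: +1/(0!·1!·1!·3!·1!·0!) = 1/6
  k=1: −1/(1!·0!·0!·2!·2!·1!) = -1/4
Σ = -1/12  ⇒  CG² = 144/35·(-1/12)² = 1/35
CG = −√(1/35) = -0.169031

−√(1/35) ≈ -0.169031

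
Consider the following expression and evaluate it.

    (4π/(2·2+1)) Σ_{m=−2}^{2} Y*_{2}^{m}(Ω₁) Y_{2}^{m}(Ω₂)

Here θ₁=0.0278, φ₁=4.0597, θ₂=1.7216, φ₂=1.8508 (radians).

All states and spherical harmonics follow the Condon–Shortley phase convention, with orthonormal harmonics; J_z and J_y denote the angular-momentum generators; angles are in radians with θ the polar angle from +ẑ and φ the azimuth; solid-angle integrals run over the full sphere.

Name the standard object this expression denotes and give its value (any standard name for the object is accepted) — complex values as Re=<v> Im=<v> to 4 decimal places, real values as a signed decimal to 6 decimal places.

Legendre polynomial (addition theorem), -0.458394

This sum is the spherical-harmonic addition theorem: it equals the Legendre polynomial P_l(cos γ) of the angle γ between the two directions.
Expand P_2 via completeness: Σ_{m} conj(Y_{2,m}) at Ω₁ times Y_{2,m} at Ω₂ —
  m=-2: (-0.000078+0.000288i) × (-0.319885+0.200555i) = -0.000033-0.000108i  (running Σ = -0.000033-0.000108i)
  m=-1: (-0.013037-0.017054i) × (+0.031711+0.110276i) = +0.001467-0.001978i  (running Σ = +0.001434-0.002086i)
  m=0: (+0.630052-0.000000i) × (-0.294037+0.000000i) = -0.185258+0.000000i  (running Σ = -0.183824-0.002086i)
  m=1: (+0.013037-0.017054i) × (-0.031711+0.110276i) = +0.001467+0.001978i  (running Σ = -0.182357-0.000108i)
  m=2: (-0.000078-0.000288i) × (-0.319885-0.200555i) = -0.000033+0.000108i  (running Σ = -0.182389+0.000000i)
Σ over m = -0.182389+0.000000i; ×(4π/5) → -0.458394+0.000000i. Real part: -0.458394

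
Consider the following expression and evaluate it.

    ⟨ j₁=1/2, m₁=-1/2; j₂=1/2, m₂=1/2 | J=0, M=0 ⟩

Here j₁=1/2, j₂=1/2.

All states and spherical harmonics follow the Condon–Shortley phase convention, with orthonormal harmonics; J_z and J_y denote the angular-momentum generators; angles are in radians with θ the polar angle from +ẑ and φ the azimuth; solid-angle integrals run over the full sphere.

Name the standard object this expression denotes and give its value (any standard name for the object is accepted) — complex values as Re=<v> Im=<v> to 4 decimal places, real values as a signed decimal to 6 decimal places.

This is a Clebsch–Gordan (vector-coupling) coefficient.
triangle: 1!×0!×0!/2! = 1/2
(j±m)!: 0!×1!×1!×0!×0!×0! = 1
prefactor² = (2J+1)×Δ×N² = 1/2
  k=1: −1/(1!×0!×0!×0!×0!×0!) = -1
Σ = -1  ⇒  CG² = 1/2×(-1)² = 1/2
CG = −√(1/2) = -0.707107

Clebsch–Gordan coefficient, −√(1/2) ≈ -0.707107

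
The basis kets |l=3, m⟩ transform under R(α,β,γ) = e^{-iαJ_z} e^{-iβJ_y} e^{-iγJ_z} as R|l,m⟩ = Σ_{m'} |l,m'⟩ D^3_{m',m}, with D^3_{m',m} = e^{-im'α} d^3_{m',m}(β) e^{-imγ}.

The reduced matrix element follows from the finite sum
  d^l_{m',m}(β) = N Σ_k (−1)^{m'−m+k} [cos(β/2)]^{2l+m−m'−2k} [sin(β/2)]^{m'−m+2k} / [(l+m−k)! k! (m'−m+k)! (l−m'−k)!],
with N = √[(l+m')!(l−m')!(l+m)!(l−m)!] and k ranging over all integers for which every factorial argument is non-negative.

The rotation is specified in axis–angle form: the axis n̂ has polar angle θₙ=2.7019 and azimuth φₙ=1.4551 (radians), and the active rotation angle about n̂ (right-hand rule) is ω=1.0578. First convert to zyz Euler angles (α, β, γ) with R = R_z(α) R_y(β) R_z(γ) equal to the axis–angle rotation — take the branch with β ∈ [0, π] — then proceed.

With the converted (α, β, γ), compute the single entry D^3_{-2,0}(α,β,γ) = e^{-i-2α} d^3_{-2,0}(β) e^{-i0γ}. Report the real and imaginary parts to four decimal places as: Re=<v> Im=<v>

Re=0.0784 Im=-0.2043

Axis–angle → zyz. n̂ = (sinθₙcosφₙ, sinθₙsinφₙ, cosθₙ) = (+0.049138, +0.422816, -0.904883), ω = 1.0578.
R = I cosω + sinω [n̂]ₓ + (1−cosω) n̂n̂ᵀ gives
  R = [+0.492020, +0.798984, +0.345749; -0.777825, +0.581823, -0.237636; -0.391031, -0.152010, +0.907737]
β = atan2(√(R₁₃²+R₂₃²), R₃₃) = 0.432937; α = atan2(R₂₃, R₁₃) mod 2π = 5.681029; γ = atan2(R₃₂, −R₃₁) mod 2π = 5.912421
First d^3_{-2,0}(β=0.4329), then the phase factors e^{-i(-2)α} and e^{-i(0)γ}:
With c≡cos(β/2)=0.976662 and s≡sin(β/2)=0.214782, N=[1·120·6·6]^{1/2}=65.726707
Admissible k: 2..3 (factorial args all ≥0)
  k=2: (−1)^0·65.7267/(12)·0.9767^4·0.2148^2 = +0.229897
  k=3: (−1)^1·65.7267/(12)·0.9767^2·0.2148^4 = -0.011118
d^3_{-2,0}(0.4329) = +0.229897 -0.011118 = +0.218779
D = (+0.358334-0.933593i)·(+0.218779)·(+1.000000+0.000000i) = +0.078396-0.204250i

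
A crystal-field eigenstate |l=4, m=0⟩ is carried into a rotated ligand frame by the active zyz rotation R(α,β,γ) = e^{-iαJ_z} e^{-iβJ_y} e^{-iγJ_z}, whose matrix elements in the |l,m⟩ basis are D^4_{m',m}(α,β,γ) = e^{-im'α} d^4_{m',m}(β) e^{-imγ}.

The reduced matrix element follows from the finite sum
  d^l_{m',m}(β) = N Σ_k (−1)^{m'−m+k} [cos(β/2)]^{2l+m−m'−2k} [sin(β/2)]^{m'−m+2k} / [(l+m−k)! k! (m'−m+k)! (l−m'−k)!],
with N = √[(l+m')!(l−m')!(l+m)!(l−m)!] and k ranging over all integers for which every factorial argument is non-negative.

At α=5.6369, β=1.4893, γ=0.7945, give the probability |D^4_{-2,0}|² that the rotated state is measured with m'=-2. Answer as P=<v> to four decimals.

P=0.1402

Split into d^4_{-2,0}(β=1.4893) × two z-phases.
With c≡cos(β/2)=0.735325 and s≡sin(β/2)=0.677714, N=[2·720·24·24]^{1/2}=910.735966
Admissible k: 2..4 (factorial args all ≥0)
  k=2: (−1)^0·910.7360/(96)·0.7353^6·0.6777^2 = +0.688797
  k=3: (−1)^1·910.7360/(36)·0.7353^4·0.6777^4 = -1.560252
  k=4: (−1)^2·910.7360/(96)·0.7353^2·0.6777^6 = +0.497005
d^4_{-2,0}(1.4893) = +0.688797 -1.560252 +0.497005 = -0.374450
|D^4_{-2,0}|² = |d^4_{-2,0}(β)|² = (-0.374450)² = 0.140213 (the z-rotation phases have unit modulus)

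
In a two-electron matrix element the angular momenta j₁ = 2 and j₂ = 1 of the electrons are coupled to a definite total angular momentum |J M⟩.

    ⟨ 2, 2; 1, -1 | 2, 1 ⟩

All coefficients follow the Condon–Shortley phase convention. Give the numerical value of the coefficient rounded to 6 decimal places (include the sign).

j₁+j₂−J=1  J+j₁−j₂=3  J−j₁+j₂=1  j₁+j₂+J+1=6
(j₁±m₁, j₂±m₂, J±M) = (4,0,0,2,3,1)
P² = 12
sum k=0..0:
  [0] +1/6 = 1/6
S = 1/6
C² = P²·S² = 1/3 ; C = +0.577350

+√(1/3) ≈ +0.577350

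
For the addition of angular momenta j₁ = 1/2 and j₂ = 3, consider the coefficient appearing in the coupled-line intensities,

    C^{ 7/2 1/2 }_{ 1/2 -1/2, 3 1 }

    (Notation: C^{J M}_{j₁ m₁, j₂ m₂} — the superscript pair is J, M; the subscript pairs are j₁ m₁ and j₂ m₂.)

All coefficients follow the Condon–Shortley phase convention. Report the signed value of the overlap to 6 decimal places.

+√(3/7) = +0.654654

√[8·0!1!6!/8! · 0!1!4!2!4!3!] = √(6912/7)
  +(−1)^0/∏(0,0,1,4,0,2)! = 1/48  (running 1/48)
⟨..|..⟩ = √(6912/7)·(1/48) = +0.654654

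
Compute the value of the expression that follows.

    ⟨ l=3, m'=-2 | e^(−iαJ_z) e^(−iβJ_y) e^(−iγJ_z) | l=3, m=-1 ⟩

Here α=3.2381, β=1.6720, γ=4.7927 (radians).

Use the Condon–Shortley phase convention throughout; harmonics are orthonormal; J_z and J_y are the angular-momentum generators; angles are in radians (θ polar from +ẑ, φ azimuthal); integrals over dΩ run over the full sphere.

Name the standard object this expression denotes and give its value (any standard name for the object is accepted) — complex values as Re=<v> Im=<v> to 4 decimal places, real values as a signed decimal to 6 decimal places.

This is a Wigner D-matrix element — the rotation-matrix element ⟨l m'| R(α,β,γ) |l m⟩ in the angular-momentum basis.
First d^3_{-2,-1}(β=1.6720), then the phase factors e^{-i(-2)α} and e^{-i(-1)γ}:
c=cos(1.672000/2)=0.670436, s=sin(1.672000/2)=0.741967; N=√[1·120·2·24]=75.894664
k: max(0,(-1)−(-2))=1 … min(3+(-1),3−(-2))=2
  k=1: (−1)^0·75.8947/(24)·0.6704^5·0.7420^1 = +0.317813
  k=2: (−1)^1·75.8947/(12)·0.6704^3·0.7420^3 = -0.778496
d^3_{-2,-1}(1.6720) = +0.317813 -0.778496 = -0.460683
Attach z-rotation phases: D = e^{-i(-2)(3.2381)}·(-0.460683)·e^{-i(-1)(4.7927)} = -0.124355+0.443582i

Wigner D-matrix element, Re=-0.1244 Im=0.4436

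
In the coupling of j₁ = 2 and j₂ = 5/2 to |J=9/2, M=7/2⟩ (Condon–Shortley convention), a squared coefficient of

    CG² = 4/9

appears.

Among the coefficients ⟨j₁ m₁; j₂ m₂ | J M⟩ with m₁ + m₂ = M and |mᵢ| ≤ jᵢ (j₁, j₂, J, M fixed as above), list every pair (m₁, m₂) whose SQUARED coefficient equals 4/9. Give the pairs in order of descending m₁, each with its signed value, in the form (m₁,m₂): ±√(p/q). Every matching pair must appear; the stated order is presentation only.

(1,5/2): +√(4/9)

Admissible pairs with m₁+m₂ = M = 7/2: (1,5/2), (2,3/2)
  (m₁,m₂)=(2,3/2): CG² = 5/9, CG = +√(5/9)
  (m₁,m₂)=(1,5/2): CG² = 4/9, CG = +√(4/9)   ← matches the target
Pairs with CG² = 4/9: (1,5/2): +√(4/9)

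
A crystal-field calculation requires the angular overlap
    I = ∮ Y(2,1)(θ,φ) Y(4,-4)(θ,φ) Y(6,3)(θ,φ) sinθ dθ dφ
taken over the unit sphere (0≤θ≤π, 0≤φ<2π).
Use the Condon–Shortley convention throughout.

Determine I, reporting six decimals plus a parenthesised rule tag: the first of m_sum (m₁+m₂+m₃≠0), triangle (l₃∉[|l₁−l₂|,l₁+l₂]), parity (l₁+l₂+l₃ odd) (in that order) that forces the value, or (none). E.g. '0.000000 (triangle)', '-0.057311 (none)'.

m-sum 0 ✓  L=12 even ✓  2≤6≤6 ✓
Π(2lᵢ+1) = 5×9×13 = 585
triangle coeff Δ(2,4,6) = 1/6435
Σ_t [0,0]: t=0:+1/2304 = 1/2304
(3j)²=5/143 [(2 4 6; 0 0 0)], sign=+1
Σ_t [0,0]: t=0:+1/241920 = 1/241920
(3j)²=1/715 [(2 4 6; 1 -4 3)], sign=-1
⇒ 4πI² = 45/1573
I = (-1)√(45/1573/(4π)) = -0.04771303
No selection rule forces the value: the integral is nonzero (none).

-0.047713 (none)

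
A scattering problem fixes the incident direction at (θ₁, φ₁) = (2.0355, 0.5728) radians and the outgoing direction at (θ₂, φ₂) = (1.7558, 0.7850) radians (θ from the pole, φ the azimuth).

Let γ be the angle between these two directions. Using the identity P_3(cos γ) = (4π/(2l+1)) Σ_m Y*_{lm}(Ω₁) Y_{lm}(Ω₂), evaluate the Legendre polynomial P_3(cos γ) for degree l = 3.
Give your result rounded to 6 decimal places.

0.673801

Expand P_3 via completeness: Σ_{m} conj(Y_{3,m}) at Ω₁ times Y_{3,m} at Ω₂ —
  m=-3: Y*=(-0.043836, 0.294827)  Y=(-0.279840, -0.280509)  product (0.094969, -0.070208)
  m=-2: Y*=(-0.150984, -0.333430)  Y=(-0.000145, 0.181633)  product (0.060584, -0.027375)
  m=-1: Y*=(0.001026, 0.000662)  Y=(-0.186694, 0.186545)  product (-0.000315, 0.000068)
  m=+0: Y*=(0.333777, -0.000000)  Y=(0.194323, 0.000000)  product (0.064861, 0.000000)
  m=+1: Y*=(-0.001026, 0.000662)  Y=(0.186694, 0.186545)  product (-0.000315, -0.000068)
  m=+2: Y*=(-0.150984, 0.333430)  Y=(-0.000145, -0.181633)  product (0.060584, 0.027375)
  m=+3: Y*=(0.043836, 0.294827)  Y=(0.279840, -0.280509)  product (0.094969, 0.070208)
Accumulated sum (0.375336, 0.000000); after 4π/(2l+1) scaling, (0.673801, 0.000000) ⇒ P_3 = 0.673801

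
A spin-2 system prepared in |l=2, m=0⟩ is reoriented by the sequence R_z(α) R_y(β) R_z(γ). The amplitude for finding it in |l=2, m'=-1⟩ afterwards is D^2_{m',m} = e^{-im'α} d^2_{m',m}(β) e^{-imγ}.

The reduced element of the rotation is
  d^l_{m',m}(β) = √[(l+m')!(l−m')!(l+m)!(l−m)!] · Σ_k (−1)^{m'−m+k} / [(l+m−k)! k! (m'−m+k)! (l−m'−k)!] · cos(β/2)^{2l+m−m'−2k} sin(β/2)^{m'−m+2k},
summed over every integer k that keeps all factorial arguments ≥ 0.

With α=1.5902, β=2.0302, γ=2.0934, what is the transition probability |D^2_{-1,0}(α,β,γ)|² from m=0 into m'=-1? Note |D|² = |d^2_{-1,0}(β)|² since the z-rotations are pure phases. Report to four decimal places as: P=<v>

P=0.2369

D^2_{-1,0}(1.5902,2.0302,2.0934) = e^{-i·-1·1.5902}·d^2_{-1,0}(2.0302)·e^{-i·0·2.0934}. Compute d first:
With c≡cos(β/2)=0.527535 and s≡sin(β/2)=0.849533, N=[1·6·2·2]^{1/2}=4.898979
Admissible k: 1..2 (factorial args all ≥0)
  k=1: (−1)^0·4.8990/(2)·0.5275^3·0.8495^1 = +0.305499
  k=2: (−1)^1·4.8990/(2)·0.5275^1·0.8495^3 = -0.792261
d^2_{-1,0}(2.0302) = +0.305499 -0.792261 = -0.486762
|D^2_{-1,0}|² = |d^2_{-1,0}(β)|² = (-0.486762)² = 0.236937 (the z-rotation phases have unit modulus)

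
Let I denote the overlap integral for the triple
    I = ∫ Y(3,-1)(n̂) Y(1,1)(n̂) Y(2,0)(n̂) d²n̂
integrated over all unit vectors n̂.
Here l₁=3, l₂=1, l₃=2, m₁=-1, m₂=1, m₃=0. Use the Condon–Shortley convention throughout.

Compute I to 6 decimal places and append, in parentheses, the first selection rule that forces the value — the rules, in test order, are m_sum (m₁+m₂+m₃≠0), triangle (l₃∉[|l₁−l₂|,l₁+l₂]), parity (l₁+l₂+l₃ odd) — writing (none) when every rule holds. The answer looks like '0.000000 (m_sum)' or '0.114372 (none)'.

Checks pass: Σm=0; 6 even; l₃=2∈[2,4].
(2·3+1)(2·1+1)(2·2+1) = 105
Δ: 2! 4! 0! / 7! → 1/105
sum: t=1:−1/4 = -1/4
3j²(3 1 2; 0 0 0) = Δ·Π!·Σ² = 3/35  (sign -1)
sum: t=2:+1/8 = 1/8
3j²(3 1 2; -1 1 0) = Δ·Π!·Σ² = 2/35  (sign +1)
combine: 4πI² = 105·3/35·2/35 = 18/35
take √, sign -1: I = -0.20230066
No selection rule forces the value: the integral is nonzero (none).

-0.202301 (none)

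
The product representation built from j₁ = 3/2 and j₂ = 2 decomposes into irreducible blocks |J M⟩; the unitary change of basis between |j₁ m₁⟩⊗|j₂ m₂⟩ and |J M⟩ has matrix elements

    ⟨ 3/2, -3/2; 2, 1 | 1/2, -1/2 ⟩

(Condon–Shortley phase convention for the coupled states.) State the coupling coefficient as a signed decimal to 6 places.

-0.316228  (= −√(1/10))

j₁+j₂−J=3  J+j₁−j₂=0  J−j₁+j₂=1  j₁+j₂+J+1=5
(j₁±m₁, j₂±m₂, J±M) = (0,3,3,1,0,1)
P² = 18/5
sum k=3..3:
  [3] −1/6 = -1/6
S = -1/6
C² = P²·S² = 1/10 ; C = -0.316228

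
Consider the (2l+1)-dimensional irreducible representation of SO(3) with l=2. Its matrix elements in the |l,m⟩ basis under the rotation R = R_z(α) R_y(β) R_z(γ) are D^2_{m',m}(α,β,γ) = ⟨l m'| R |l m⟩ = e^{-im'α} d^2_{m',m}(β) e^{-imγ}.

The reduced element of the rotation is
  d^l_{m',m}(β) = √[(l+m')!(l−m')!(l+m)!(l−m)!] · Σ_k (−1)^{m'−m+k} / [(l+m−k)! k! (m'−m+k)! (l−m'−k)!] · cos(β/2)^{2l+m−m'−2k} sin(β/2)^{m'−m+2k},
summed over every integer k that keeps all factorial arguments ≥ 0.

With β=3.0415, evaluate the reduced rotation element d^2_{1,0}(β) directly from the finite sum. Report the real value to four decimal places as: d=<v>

d^2_{1,0}(β=3.0415) via the finite sum:
Half-angle: c=0.050025, s=0.998748. N=√(6·1·2·2)=4.898979
k: max(0,(0)−(1))=0 … min(2+(0),2−(1))=1
  k=0: (−1)^1·4.8990/(2)·0.0500^3·0.9987^1 = -0.000306
  k=1: (−1)^2·4.8990/(2)·0.0500^1·0.9987^3 = +0.122077
d^2_{1,0}(3.0415) = -0.000306 +0.122077 = +0.121771

d=0.1218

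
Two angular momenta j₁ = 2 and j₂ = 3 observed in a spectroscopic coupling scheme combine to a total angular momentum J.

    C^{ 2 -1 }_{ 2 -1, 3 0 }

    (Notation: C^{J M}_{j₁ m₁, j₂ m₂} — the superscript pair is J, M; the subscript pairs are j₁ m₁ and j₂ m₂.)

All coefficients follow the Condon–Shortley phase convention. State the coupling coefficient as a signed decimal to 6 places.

+0.534522

triangle: 3!×1!×3!/8! = 36/40320
(j±m)!: 1!×3!×3!×3!×1!×3! = 1296
prefactor² = (2J+1)×Δ×N² = 81/14
  k=2: +1/(2!×1!×1!×1!×0!×2!) = 1/4
  k=3: −1/(3!×0!×0!×0!×1!×3!) = -1/36
Σ = 2/9  ⇒  CG² = 81/14×(2/9)² = 2/7
CG = +√(2/7) = +0.534522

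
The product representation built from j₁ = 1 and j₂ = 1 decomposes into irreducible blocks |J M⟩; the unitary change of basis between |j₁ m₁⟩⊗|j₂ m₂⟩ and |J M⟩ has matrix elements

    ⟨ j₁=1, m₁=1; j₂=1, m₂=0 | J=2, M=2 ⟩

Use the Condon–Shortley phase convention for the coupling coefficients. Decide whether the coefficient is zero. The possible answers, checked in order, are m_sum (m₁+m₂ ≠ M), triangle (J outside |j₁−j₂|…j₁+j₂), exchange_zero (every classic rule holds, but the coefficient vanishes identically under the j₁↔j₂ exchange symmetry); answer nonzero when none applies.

m_sum

m-sum: m₁+m₂ = 1+0 = 1, M = 2  ✗ ⇒ coefficient is 0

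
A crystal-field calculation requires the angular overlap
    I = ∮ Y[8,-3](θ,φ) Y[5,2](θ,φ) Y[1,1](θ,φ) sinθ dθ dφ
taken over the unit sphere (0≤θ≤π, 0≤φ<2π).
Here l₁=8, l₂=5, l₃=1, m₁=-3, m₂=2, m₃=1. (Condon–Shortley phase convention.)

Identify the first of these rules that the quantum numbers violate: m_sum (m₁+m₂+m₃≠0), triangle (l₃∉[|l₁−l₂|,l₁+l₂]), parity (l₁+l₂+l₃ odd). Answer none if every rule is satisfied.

Σmᵢ = 0  ✓
l₃∈[|l₁−l₂|,l₁+l₂]=[3,13] required, l₃=1 fails  ✗
Σlᵢ = 14 ⇒ even

triangle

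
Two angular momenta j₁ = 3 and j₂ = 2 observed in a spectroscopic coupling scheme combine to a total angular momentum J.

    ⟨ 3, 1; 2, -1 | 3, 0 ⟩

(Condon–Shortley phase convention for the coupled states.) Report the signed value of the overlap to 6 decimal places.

triangle: 2!*4!*2!/9! = 96/362880
(j±m)!: 4!*2!*1!*3!*3!*3! = 10368
prefactor² = (2J+1)*Δ*N² = 96/5
  k=0: +1/(0!*2!*2!*1!*2!*1!) = 1/8
  k=1: −1/(1!*1!*1!*0!*3!*2!) = -1/12
Σ = 1/24  ⇒  CG² = 96/5*(1/24)² = 1/30
CG = +√(1/30) = +0.182574

+0.182574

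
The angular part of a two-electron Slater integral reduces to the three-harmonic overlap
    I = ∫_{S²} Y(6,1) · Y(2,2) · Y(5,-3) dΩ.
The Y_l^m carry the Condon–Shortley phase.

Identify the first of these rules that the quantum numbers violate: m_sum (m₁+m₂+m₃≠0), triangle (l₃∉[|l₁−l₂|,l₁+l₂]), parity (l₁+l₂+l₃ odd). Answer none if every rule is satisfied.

parity

m₁+m₂+m₃ = 1 + 2 − 3 = 0  ✓
triangle: |6−2|=4 ≤ l₃=5 ≤ 6+2=8  ✓
parity: l₁+l₂+l₃ = 13 is odd  ✗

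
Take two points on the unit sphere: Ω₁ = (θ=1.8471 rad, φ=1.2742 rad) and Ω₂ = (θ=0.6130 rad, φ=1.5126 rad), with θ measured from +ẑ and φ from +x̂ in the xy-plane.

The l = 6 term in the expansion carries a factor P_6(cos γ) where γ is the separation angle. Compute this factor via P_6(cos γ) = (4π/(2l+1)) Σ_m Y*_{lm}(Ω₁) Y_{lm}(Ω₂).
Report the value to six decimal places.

Expand P_6 via completeness: Σ_{m} conj(Y_{6,m}) at Ω₁ times Y_{6,m} at Ω₂ —
  m=-6: Y*=0.07940 + 0.37474j  Y=-0.01646 - 0.00599j  product 0.00094 - 0.00664j
  m=-5: Y*=-0.37482 - 0.03300j  Y=0.02475 - 0.08265j  product -0.01200 + 0.03016j
  m=-4: Y*=-0.02079 + 0.05139j  Y=0.24186 + 0.05734j  product -0.00798 + 0.01124j
  m=-3: Y*=-0.26818 - 0.21731j  Y=-0.07682 + 0.43554j  product 0.11525 - 0.10011j
  m=-2: Y*=0.03919 - 0.02642j  Y=-0.39913 - 0.04667j  product -0.01688 + 0.00872j
  m=-1: Y*=-0.09323 - 0.30506j  Y=-0.00339 + 0.05815j  product 0.01805 - 0.00439j
  m=+0: Y*=0.07404 + 0.00000j  Y=-0.41772 + 0.00000j  product -0.03093 + 0.00000j
  m=+1: Y*=0.09323 - 0.30506j  Y=0.00339 + 0.05815j  product 0.01805 + 0.00439j
  m=+2: Y*=0.03919 + 0.02642j  Y=-0.39913 + 0.04667j  product -0.01688 - 0.00872j
  m=+3: Y*=0.26818 - 0.21731j  Y=0.07682 + 0.43554j  product 0.11525 + 0.10011j
  m=+4: Y*=-0.02079 - 0.05139j  Y=0.24186 - 0.05734j  product -0.00798 - 0.01124j
  m=+5: Y*=0.37482 - 0.03300j  Y=-0.02475 - 0.08265j  product -0.01200 - 0.03016j
  m=+6: Y*=0.07940 - 0.37474j  Y=-0.01646 + 0.00599j  product 0.00094 + 0.00664j
Σ over m = 0.16385 + 0.00000j; ×(4π/13) → 0.15838 + 0.00000j. Real part: 0.158382

0.158382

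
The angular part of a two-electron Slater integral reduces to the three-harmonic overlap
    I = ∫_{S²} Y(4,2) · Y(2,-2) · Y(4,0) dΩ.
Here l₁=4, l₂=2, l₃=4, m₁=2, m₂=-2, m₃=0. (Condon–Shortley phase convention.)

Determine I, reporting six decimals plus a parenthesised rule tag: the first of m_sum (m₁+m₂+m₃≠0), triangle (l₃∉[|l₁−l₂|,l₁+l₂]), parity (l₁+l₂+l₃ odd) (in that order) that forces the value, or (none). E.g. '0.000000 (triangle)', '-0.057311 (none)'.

Checks pass: Σm=0; 10 even; l₃=4∈[2,6].
(2·4+1)(2·2+1)(2·4+1) = 405
Δ: 2! 6! 2! / 11! → 1/13860
sum: t=0:+1/192 t=1:−1/36 t=2:+1/192 = -5/288
3j²(4 2 4; 0 0 0) = Δ·Π!·Σ² = 20/693  (sign -1)
sum: t=0:+1/192 = 1/192
3j²(4 2 4; 2 -2 0) = Δ·Π!·Σ² = 3/77  (sign +1)
combine: 4πI² = 405·20/693·3/77 = 2700/5929
take √, sign -1: I = -0.19036462
No selection rule forces the value: the integral is nonzero (none).

-0.190365 (none)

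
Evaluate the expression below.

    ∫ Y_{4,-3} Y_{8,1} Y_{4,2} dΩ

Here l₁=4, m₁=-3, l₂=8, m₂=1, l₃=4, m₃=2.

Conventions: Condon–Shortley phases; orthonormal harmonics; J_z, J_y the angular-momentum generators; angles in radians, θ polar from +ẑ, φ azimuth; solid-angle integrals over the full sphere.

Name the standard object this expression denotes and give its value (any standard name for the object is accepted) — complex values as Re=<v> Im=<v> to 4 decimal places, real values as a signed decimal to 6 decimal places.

Gaunt coefficient, -0.053166

This is a Gaunt coefficient — the integral of a triple product of spherical harmonics over the sphere.
Rules hold: Σm=0, L=16 even, 4≤4≤12.
N = 9·17·9 = 1377
Δ = 8!·0!·8!/17! = 1/218790
Racah Σ t=4..4: t=4:+1/331776 = 1/331776
⇒ 3j(4 8 4; 0 0 0)² = 490/21879, sgn +1
Racah Σ t=7..7: t=7:−1/7257600 = -1/7257600
⇒ 3j(4 8 4; -3 1 2)² = 14/12155, sgn -1
4πI² = N·(3j₀)²·(3jₘ)² = 12348/347633
I = -1·√(0.0355202/4π) = -0.05316586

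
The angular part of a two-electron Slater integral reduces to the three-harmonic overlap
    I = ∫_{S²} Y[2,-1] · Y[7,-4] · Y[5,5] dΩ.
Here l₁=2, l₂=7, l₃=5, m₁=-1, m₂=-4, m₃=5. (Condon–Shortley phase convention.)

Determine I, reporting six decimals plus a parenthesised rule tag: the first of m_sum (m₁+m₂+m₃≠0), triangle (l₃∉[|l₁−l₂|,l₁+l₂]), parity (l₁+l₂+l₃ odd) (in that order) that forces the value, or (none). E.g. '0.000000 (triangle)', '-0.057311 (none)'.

m-sum 0 ✓  L=14 even ✓  5≤5≤9 ✓
Π(2lᵢ+1) = 5×15×11 = 825
triangle coeff Δ(2,7,5) = 1/15015
Σ_t [2,2]: t=2:+1/57600 = 1/57600
(3j)²=21/715 [(2 7 5; 0 0 0)], sign=-1
Σ_t [3,3]: t=3:−1/21772800 = -1/21772800
(3j)²=1/1365 [(2 7 5; -1 -4 5)], sign=-1
⇒ 4πI² = 3/169
I = (+1)√(3/169/(4π)) = 0.03758481
No selection rule forces the value: the integral is nonzero (none).

0.037585 (none)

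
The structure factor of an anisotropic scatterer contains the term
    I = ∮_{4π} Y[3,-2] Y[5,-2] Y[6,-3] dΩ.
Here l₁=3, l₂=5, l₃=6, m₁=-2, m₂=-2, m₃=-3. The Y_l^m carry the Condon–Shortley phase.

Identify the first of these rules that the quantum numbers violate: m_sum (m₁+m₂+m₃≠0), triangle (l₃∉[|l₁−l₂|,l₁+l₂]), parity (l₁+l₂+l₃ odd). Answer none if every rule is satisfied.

m_sum

m₁+m₂+m₃ = -2 − 2 − 3 = -7  ✗
triangle: |3−5|=2 ≤ l₃=6 ≤ 3+5=8
parity: l₁+l₂+l₃ = 14 is even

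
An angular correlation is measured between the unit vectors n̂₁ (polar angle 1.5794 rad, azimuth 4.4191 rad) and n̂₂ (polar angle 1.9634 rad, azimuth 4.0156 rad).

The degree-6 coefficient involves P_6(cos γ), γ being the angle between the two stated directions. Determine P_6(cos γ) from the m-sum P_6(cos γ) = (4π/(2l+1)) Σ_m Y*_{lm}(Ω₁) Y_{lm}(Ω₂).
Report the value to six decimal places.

-0.399025

Summing Y*_{l m}(θ₁,φ₁)·Y_{l m}(θ₂,φ₂) over m ∈ [−6, 6]; prefactor 4π/(2·6+1) = 0.966644:
  m=-6: (+0.090711+0.474382i) × (+0.152332+0.259006i) = -0.109050+0.095758i  (running Σ = -0.109050+0.095758i)
  m=-5: (+0.014317+0.001499i) × (-0.144701+0.406024i) = -0.002680+0.005596i  (running Σ = -0.111730+0.101354i)
  m=-4: (-0.138028+0.328628i) × (-0.148769+0.055054i) = +0.002442-0.056489i  (running Σ = -0.109288+0.044865i)
  m=-3: (+0.012952+0.010710i) × (+0.237124+0.135633i) = +0.001619+0.004296i  (running Σ = -0.107669+0.049162i)
  m=-2: (-0.270871+0.180023i) × (+0.045471+0.253890i) = -0.058023-0.060586i  (running Σ = -0.165692-0.011424i)
  m=-1: (+0.005121+0.016957i) × (+0.122963-0.146942i) = +0.003121+0.001333i  (running Σ = -0.162571-0.010091i)
  m=0: (-0.317352-0.000000i) × (+0.276200+0.000000i) = -0.087653-0.000000i  (running Σ = -0.250223-0.010091i)
  m=1: (-0.005121+0.016957i) × (-0.122963-0.146942i) = +0.003121-0.001333i  (running Σ = -0.247102-0.011424i)
  m=2: (-0.270871-0.180023i) × (+0.045471-0.253890i) = -0.058023+0.060586i  (running Σ = -0.305125+0.049162i)
  m=3: (-0.012952+0.010710i) × (-0.237124+0.135633i) = +0.001619-0.004296i  (running Σ = -0.303506+0.044865i)
  m=4: (-0.138028-0.328628i) × (-0.148769-0.055054i) = +0.002442+0.056489i  (running Σ = -0.301064+0.101354i)
  m=5: (-0.014317+0.001499i) × (+0.144701+0.406024i) = -0.002680-0.005596i  (running Σ = -0.303745+0.095758i)
  m=6: (+0.090711-0.474382i) × (+0.152332-0.259006i) = -0.109050-0.095758i  (running Σ = -0.412794-0.000000i)
Total Σ_m = -0.412794-0.000000i. Multiply by 0.966644: -0.399025-0.000000i. P_6(cos γ) = -0.399025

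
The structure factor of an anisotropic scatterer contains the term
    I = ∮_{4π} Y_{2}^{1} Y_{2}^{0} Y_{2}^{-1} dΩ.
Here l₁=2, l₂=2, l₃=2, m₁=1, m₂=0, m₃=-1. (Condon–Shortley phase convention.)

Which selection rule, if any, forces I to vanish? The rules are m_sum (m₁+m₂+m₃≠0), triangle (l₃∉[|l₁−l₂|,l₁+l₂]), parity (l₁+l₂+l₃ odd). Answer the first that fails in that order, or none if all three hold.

none

azimuthal sum: 1 + 0 − 1 = 0  ✓
0 ≤ 2 ≤ 4 (triangle on l)  ✓
L = 2 + 2 + 2 = 6 (even)  ✓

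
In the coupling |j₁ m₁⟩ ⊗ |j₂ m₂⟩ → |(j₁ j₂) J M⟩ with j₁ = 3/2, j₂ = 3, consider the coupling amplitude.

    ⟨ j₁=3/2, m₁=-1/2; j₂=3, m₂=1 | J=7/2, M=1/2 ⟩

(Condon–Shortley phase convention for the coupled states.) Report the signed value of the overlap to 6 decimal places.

−√(2/7) ≈ -0.534522

j₁+j₂−J=1  J+j₁−j₂=2  J−j₁+j₂=5  j₁+j₂+J+1=9
(j₁±m₁, j₂±m₂, J±M) = (1,2,4,2,4,3)
P² = 512/7
sum k=0..1:
  [0] +1/48 = 1/48
  [1] −1/12 = -1/12
S = -1/16
C² = P²·S² = 2/7 ; C = -0.534522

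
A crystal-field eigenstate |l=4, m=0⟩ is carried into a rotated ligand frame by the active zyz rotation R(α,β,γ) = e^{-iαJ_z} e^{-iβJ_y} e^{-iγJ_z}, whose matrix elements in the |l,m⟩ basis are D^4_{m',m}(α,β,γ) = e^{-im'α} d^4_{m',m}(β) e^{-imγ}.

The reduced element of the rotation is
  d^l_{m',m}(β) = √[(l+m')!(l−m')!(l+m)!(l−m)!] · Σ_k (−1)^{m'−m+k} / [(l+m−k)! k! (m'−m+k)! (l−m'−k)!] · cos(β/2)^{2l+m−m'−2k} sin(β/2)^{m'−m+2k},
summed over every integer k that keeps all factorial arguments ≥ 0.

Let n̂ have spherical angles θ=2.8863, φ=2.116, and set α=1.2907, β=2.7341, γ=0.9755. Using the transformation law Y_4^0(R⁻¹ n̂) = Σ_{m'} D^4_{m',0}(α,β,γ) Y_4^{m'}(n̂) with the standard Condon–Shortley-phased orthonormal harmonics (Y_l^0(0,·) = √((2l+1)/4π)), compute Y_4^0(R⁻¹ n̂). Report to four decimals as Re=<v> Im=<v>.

Need the full column D^4_{m',0} for m'=−4..4 at α=1.2907, β=2.7341, γ=0.9755.
cos(β/2)=0.202340, sin(β/2)=0.979315
d^4_{-4,0}: single k=4 term ⇒ +0.012899;  D = +0.005615-0.011613i
d^4_{-3,0}: k∈[3..4] ⇒ +0.003769 -0.088292 = -0.084523;  D = +0.062955+0.056397i
d^4_{-2,0}: k∈[2..4] ⇒ +0.000624 -0.039004 +0.342625 = +0.304245;  D = -0.257742+0.161661i
d^4_{-1,0}: k∈[1..4] ⇒ +0.000061 -0.008547 +0.200227 -0.781725 = -0.589985;  D = -0.163100-0.566993i
d^4_{0,0}: k∈[0..4] ⇒ +0.000003 -0.001053 +0.055503 -0.577853 +0.846020 = +0.322620;  D = +0.322620+0.000000i
d^4_{1,0}: k∈[0..3] ⇒ -0.000061 +0.008547 -0.200227 +0.781725 = +0.589985;  D = +0.163100-0.566993i
d^4_{2,0}: k∈[0..2] ⇒ +0.000624 -0.039004 +0.342625 = +0.304245;  D = -0.257742-0.161661i
d^4_{3,0}: k∈[0..1] ⇒ -0.003769 +0.088292 = +0.084523;  D = -0.062955+0.056397i
d^4_{4,0}: single k=0 term ⇒ +0.012899;  D = +0.005615+0.011613i
Y_4^{m'}(θ=2.8863,φ=2.116) and Σ D·Y over m':
  (+0.0056-0.0116i)·(-0.0010-0.0015i)  (+0.0630+0.0564i)·(-0.0195+0.0013i)  (-0.2577+0.1617i)·(-0.0547+0.1051i)  (-0.1631-0.5670i)·(+0.2130+0.3512i)  (+0.3226+0.0000i)·(+0.5915+0.0000i)  (+0.1631-0.5670i)·(-0.2130+0.3512i)  (-0.2577-0.1617i)·(-0.0547-0.1051i)  (-0.0630+0.0564i)·(+0.0195+0.0013i)  (+0.0056+0.0116i)·(-0.0010+0.0015i)
Y_4^0(R⁻¹ n̂) = +0.511242+0.000000i

Re=0.5112 Im=0.0000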